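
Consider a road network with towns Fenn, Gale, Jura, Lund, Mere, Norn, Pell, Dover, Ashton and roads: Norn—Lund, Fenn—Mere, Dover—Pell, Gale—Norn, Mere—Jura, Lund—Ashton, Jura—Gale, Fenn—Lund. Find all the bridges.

The edges on the cycle Fenn-Mere-Jura-Gale-Norn-Lund-Fenn are not bridges since each lies on that cycle.
But removing Lund—Ashton disconnects Lund from Ashton; removing Pell—Dover disconnects Pell from Dover — these are bridges.

Ashton-Lund, Dover-Pell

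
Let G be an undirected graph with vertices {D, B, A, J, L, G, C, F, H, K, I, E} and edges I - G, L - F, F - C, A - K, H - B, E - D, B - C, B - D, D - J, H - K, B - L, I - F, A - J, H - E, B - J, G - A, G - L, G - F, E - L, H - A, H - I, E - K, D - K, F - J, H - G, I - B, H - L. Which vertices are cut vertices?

none

Removing K, for instance, still leaves 1 component. No single vertex removal increases the component count — the graph has no articulation points.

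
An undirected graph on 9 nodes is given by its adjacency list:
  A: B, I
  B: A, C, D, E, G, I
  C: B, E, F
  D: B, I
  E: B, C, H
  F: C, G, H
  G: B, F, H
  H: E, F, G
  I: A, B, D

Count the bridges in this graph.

0

The edges on the cycle B-E-H-G-B are not bridges since each lies on that cycle.
Every edge lies on some cycle, so there are no bridges.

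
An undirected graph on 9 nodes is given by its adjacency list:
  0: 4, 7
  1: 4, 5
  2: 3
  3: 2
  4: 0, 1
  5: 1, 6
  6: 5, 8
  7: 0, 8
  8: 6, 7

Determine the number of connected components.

Starting from 2 we can reach 2, 3. That is one component of size 2.
Starting from 0 we can reach 0, 1, 4, 5, 6, 7, 8. That is one component of size 7.
Total: 2 components.

2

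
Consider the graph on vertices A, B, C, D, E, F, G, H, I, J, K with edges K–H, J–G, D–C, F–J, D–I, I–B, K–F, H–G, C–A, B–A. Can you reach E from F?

No

The component containing F is {F, G, H, J, K}, and E is not in it.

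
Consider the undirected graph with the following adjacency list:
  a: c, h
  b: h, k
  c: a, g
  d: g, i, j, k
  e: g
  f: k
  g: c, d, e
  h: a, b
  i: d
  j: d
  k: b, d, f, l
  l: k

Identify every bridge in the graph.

d-i, d-j, e-g, f-k, k-l

The edges on the cycle h-b-k-d-g-c-a-h are not bridges since each lies on that cycle.
But removing l-k disconnects l from k; removing d-i disconnects d from i; removing j-d disconnects j from d; removing k-f disconnects k from f — these are bridges.
In total 5 edges are bridges.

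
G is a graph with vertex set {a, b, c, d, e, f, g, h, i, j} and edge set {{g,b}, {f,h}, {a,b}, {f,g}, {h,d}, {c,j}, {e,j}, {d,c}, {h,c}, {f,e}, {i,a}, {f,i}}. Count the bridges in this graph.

0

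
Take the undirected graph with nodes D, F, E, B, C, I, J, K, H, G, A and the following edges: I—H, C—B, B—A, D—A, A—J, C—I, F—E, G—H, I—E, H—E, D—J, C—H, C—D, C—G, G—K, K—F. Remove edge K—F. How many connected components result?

K and F are still connected via K-G-H-E-F, so the component count stays at 1.

1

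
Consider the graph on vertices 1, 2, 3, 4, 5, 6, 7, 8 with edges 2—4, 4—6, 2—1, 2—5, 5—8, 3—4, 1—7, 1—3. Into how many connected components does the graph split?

Starting from 1 we can reach 1, 2, 3, 4, 5, 6, 7, 8. That is one component of size 8.
Total: 1 component.

1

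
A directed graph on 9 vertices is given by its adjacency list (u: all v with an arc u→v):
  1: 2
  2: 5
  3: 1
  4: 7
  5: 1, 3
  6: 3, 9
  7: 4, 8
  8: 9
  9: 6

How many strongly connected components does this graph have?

4

{1, 2, 3, 5} are all mutually reachable — one SCC of size 4.
{6, 9} are all mutually reachable — one SCC of size 2.
{4, 7} are all mutually reachable — one SCC of size 2.
{8} is an SCC by itself.
That gives 4 strongly connected components.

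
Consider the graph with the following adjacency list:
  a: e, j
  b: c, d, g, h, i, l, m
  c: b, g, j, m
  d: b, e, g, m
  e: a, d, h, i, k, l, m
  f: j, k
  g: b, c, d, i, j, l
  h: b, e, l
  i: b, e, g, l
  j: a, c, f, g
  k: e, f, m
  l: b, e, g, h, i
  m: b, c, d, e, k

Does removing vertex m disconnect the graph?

Deleting m leaves 1 component (was 1) (its neighbors b, c, d, e, k remain connected to each other), so m is not a cut vertex.

No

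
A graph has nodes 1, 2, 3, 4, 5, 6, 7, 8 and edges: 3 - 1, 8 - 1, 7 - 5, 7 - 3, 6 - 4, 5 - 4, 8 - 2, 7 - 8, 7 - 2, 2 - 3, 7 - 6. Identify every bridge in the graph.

The edges on the cycle 7-8-1-3-7 are not bridges since each lies on that cycle.
Every edge lies on some cycle, so there are no bridges.

none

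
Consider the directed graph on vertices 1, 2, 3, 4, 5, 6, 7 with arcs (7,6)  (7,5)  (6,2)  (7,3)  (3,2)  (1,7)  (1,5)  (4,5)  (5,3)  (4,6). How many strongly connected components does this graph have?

7

{6} is an SCC by itself.
{5} is an SCC by itself.
{2} is an SCC by itself.
{7} is an SCC by itself.
{4} is an SCC by itself.
(and 2 more singleton SCCs)
That gives 7 strongly connected components.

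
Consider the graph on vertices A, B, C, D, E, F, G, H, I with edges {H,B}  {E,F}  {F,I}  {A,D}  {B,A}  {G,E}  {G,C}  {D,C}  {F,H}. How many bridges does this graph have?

1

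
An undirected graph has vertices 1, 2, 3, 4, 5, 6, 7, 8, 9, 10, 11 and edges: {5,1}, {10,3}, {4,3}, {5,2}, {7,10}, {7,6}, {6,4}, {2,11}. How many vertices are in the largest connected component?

5

8 is isolated — a component by itself.
9 is isolated — a component by itself.
Starting from 1 we can reach 1, 2, 5, 11. That is one component of size 4.
Starting from 3 we can reach 3, 4, 6, 7, 10. That is one component of size 5.
The largest has 5 vertices.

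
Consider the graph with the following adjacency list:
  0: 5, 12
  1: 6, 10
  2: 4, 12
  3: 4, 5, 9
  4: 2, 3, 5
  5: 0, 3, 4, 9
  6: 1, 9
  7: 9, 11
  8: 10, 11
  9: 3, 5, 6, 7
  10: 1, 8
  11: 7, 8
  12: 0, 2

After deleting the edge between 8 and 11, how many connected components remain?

8 and 11 are still connected via 8-10-1-6-9-7-11, so the component count stays at 1.

1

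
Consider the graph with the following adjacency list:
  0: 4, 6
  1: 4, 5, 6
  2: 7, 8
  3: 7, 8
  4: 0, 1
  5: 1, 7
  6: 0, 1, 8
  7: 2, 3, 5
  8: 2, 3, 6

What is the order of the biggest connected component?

Starting from 0 we can reach 0, 1, 2, 3, 4, 5, 6, 7, 8. That is one component of size 9.
The largest has 9 vertices.

9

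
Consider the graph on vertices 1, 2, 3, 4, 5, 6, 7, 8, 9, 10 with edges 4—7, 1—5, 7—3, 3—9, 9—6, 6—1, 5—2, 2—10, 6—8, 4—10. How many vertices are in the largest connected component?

10

Starting from 1 we can reach 1, 2, 3, 4, 5, 6, 7, 8, 9, 10. That is one component of size 10.
The largest has 10 vertices.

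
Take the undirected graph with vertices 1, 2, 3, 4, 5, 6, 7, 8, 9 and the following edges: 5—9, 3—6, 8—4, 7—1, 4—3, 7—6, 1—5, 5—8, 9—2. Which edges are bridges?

The edges on the cycle 7-1-5-8-4-3-6-7 are not bridges since each lies on that cycle.
But removing 5—9 disconnects 5 from 9; removing 2—9 disconnects 2 from 9 — these are bridges.

2-9, 5-9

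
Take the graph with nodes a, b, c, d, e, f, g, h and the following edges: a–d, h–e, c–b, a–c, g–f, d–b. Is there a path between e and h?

Yes

From e we can reach e, h, which includes h.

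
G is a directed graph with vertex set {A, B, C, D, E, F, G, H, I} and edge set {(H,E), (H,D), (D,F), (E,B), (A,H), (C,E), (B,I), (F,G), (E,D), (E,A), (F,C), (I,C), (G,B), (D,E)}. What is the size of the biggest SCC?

9

{A, B, C, D, E, F, G, H, I} are all mutually reachable — one SCC of size 9.
The largest has 9 vertices.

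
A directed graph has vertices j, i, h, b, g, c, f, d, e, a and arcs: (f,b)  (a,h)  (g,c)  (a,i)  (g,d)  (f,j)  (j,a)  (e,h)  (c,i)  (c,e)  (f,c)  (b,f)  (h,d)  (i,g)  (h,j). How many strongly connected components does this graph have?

{a, c, e, g, h, i, j} are all mutually reachable — one SCC of size 7.
{b, f} are all mutually reachable — one SCC of size 2.
{d} is an SCC by itself.
That gives 3 strongly connected components.

3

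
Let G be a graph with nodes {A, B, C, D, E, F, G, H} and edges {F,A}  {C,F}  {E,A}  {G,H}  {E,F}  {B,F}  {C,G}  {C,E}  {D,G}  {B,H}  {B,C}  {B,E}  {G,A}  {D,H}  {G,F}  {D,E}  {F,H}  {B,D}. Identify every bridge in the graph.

none

The edges on the cycle B-C-G-F-B are not bridges since each lies on that cycle.
Every edge lies on some cycle, so there are no bridges.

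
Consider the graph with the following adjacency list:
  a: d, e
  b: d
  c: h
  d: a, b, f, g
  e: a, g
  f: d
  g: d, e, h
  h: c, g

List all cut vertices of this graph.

Removing d increases the component count from 1 to 3, so d is a cut vertex.
Removing g increases the component count from 1 to 2, so g is a cut vertex.
Removing h increases the component count from 1 to 2, so h is a cut vertex.
By contrast removing e leaves 1 component; it is not a cut vertex. No other vertex is a cut vertex either.

d, g, h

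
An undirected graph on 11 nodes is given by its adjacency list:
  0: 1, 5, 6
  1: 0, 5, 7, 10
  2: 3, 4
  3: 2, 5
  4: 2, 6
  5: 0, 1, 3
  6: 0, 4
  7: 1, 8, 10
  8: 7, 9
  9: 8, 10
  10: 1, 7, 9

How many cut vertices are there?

1

Removing 1 increases the component count from 1 to 2, so 1 is a cut vertex.
By contrast removing 3 leaves 1 component; it is not a cut vertex. No other vertex is a cut vertex either.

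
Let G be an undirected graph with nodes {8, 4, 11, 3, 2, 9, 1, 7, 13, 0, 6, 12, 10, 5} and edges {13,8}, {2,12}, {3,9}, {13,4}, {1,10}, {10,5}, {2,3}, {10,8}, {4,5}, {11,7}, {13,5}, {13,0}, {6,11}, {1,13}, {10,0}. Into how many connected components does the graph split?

3

Starting from 6 we can reach 6, 7, 11. That is one component of size 3.
Starting from 2 we can reach 2, 3, 9, 12. That is one component of size 4.
Starting from 0 we can reach 0, 1, 4, 5, 8, 10, 13. That is one component of size 7.
Total: 3 components.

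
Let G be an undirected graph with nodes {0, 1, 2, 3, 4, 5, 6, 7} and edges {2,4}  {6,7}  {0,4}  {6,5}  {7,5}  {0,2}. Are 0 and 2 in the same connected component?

Yes

From 0 we can reach 0, 2, 4, which includes 2.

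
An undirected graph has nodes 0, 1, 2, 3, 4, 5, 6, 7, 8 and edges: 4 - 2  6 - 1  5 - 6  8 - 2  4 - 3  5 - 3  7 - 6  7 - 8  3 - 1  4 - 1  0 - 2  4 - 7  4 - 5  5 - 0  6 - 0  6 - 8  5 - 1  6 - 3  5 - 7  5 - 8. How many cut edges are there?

0

The edges on the cycle 4-5-0-2-8-7-4 are not bridges since each lies on that cycle.
Every edge lies on some cycle, so there are no bridges.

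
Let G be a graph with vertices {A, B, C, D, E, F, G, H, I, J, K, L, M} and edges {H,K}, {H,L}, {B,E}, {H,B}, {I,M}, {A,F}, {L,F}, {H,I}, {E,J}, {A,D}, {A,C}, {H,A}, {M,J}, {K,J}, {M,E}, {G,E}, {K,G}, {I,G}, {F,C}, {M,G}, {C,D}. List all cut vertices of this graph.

Removing H increases the component count from 1 to 2, so H is a cut vertex.
By contrast removing F leaves 1 component; it is not a cut vertex. No other vertex is a cut vertex either.

H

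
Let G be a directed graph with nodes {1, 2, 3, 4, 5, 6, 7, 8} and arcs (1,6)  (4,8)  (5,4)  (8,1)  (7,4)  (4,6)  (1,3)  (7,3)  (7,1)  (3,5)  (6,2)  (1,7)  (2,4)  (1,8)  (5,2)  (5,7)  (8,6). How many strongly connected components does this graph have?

1

{1, 2, 3, 4, 5, 6, 7, 8} are all mutually reachable — one SCC of size 8.
That gives 1 strongly connected component.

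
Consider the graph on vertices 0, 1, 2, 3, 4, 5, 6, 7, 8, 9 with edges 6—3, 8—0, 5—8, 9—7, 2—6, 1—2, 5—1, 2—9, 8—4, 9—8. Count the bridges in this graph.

The edges on the cycle 5-1-2-9-8-5 are not bridges since each lies on that cycle.
But removing 7—9 disconnects 7 from 9; removing 2—6 disconnects 2 from 6; removing 6—3 disconnects 6 from 3; removing 4—8 disconnects 4 from 8 — these are bridges.
In total 5 edges are bridges.

5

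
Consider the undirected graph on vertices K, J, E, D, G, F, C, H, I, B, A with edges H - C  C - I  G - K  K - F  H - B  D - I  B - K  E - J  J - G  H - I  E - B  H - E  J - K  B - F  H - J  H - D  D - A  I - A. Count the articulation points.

1

Removing H increases the component count from 1 to 2, so H is a cut vertex.
By contrast removing G leaves 1 component; it is not a cut vertex. No other vertex is a cut vertex either.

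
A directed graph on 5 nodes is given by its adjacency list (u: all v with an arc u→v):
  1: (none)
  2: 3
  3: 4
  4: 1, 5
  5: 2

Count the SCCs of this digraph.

2

{2, 3, 4, 5} are all mutually reachable — one SCC of size 4.
{1} is an SCC by itself.
That gives 2 strongly connected components.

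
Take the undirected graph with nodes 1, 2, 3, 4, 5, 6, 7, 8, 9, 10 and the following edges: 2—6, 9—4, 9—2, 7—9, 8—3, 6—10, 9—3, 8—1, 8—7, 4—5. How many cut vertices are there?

5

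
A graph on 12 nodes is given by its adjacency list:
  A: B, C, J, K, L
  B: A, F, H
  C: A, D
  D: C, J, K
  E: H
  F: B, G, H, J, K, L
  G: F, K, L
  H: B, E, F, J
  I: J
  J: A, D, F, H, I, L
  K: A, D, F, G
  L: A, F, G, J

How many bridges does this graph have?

2

The edges on the cycle J-F-B-A-J are not bridges since each lies on that cycle.
But removing J-I disconnects J from I; removing H-E disconnects H from E — these are bridges.
That makes 2 bridges.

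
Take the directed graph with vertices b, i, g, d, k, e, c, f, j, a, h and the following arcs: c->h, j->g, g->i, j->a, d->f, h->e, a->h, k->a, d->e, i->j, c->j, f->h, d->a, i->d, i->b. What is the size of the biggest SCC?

{g, i, j} are all mutually reachable — one SCC of size 3.
{a} is an SCC by itself.
{b} is an SCC by itself.
{f} is an SCC by itself.
{k} is an SCC by itself.
(and 4 more singleton SCCs)
The largest has 3 vertices.

3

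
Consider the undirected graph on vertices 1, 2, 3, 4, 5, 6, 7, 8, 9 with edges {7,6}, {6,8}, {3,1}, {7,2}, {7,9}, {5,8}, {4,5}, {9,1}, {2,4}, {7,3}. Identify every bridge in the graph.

none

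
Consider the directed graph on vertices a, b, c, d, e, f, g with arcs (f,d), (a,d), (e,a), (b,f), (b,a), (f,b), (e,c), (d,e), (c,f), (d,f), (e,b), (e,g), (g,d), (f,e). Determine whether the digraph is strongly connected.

Yes

From e we can reach every vertex (a, b, c, d, e, f, g), and every vertex can reach e (a, b, c, d, e, f, g). So the whole graph is one strongly connected component.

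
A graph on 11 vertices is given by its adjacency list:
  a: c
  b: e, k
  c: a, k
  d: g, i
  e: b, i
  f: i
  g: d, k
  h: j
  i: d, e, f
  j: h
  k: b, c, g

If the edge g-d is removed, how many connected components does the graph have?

2

g and d are still connected via g-k-b-e-i-d, so the component count stays at 2.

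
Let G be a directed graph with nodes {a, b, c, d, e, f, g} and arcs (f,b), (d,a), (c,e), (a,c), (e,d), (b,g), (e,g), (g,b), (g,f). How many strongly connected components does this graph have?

{a, c, d, e} are all mutually reachable — one SCC of size 4.
{b, f, g} are all mutually reachable — one SCC of size 3.
That gives 2 strongly connected components.

2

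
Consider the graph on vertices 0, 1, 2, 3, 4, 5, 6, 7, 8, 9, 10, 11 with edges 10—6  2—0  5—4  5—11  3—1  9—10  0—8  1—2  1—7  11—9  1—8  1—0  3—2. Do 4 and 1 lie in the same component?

No

The component containing 4 is {4, 5, 6, 9, 10, 11}, and 1 is not in it.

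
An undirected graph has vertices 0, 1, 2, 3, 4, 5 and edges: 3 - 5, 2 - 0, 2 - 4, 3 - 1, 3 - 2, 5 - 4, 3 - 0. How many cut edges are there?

1

The edges on the cycle 3-2-0-3 are not bridges since each lies on that cycle.
But removing 3 - 1 disconnects 3 from 1 — this is a bridge.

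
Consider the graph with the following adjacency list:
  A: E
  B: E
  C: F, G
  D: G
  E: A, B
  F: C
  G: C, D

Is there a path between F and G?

From F we can reach C, D, F, G, which includes G.

Yes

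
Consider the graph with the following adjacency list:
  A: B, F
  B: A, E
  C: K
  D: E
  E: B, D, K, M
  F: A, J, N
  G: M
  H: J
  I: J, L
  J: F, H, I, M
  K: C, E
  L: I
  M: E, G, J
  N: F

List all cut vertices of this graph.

Removing E increases the component count from 1 to 3, so E is a cut vertex.
Removing F increases the component count from 1 to 2, so F is a cut vertex.
Removing I increases the component count from 1 to 2, so I is a cut vertex.
Likewise J, K, M are cut vertices.
By contrast removing B leaves 1 component; it is not a cut vertex. No other vertex is a cut vertex either.

E, F, I, J, K, M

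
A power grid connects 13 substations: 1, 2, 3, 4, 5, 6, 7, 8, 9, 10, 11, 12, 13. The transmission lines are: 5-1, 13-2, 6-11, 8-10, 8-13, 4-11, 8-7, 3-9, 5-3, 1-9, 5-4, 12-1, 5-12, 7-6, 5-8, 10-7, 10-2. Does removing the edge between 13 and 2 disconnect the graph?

No

After removing 13-2, the path 13-8-10-2 still connects them, so the edge is not a bridge.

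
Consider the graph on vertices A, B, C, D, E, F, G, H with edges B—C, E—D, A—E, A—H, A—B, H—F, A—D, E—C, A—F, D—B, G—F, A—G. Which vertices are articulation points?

Removing A increases the component count from 1 to 2, so A is a cut vertex.
By contrast removing H leaves 1 component; it is not a cut vertex. No other vertex is a cut vertex either.

A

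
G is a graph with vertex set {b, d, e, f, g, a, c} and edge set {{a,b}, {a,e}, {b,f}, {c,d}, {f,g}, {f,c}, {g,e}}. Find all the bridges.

c-d, c-f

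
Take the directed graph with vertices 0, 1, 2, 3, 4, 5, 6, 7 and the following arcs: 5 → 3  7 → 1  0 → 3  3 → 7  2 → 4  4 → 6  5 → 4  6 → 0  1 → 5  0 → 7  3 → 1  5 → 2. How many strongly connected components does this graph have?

{0, 1, 2, 3, 4, 5, 6, 7} are all mutually reachable — one SCC of size 8.
That gives 1 strongly connected component.

1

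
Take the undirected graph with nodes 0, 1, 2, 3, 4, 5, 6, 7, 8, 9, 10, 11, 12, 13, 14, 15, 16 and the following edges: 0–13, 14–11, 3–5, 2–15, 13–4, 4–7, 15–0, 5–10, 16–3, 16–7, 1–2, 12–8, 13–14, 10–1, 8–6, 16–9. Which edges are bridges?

The edges on the cycle 16-3-5-10-1-2-15-0-13-4-7-16 are not bridges since each lies on that cycle.
But removing 16–9 disconnects 16 from 9; removing 13–14 disconnects 13 from 14; removing 14–11 disconnects 14 from 11; removing 6–8 disconnects 6 from 8 — these are bridges.
In total 5 edges are bridges.

11-14, 12-8, 13-14, 16-9, 6-8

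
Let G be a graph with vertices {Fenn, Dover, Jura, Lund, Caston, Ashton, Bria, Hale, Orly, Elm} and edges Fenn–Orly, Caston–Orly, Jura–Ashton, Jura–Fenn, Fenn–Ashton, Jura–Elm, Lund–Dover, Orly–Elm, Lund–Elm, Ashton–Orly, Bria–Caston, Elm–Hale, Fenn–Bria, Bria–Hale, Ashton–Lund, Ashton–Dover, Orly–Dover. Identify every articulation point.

Removing Ashton, for instance, still leaves 1 component. No single vertex removal increases the component count — the graph has no articulation points.

none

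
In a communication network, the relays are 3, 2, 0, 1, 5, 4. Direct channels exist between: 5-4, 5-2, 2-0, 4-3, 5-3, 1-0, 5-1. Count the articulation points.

Removing 5 increases the component count from 1 to 2, so 5 is a cut vertex.
By contrast removing 3 leaves 1 component; it is not a cut vertex. No other vertex is a cut vertex either.

1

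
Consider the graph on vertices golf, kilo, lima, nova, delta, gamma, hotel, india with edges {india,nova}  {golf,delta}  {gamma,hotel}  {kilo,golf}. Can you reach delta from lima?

The component containing lima is {lima}, and delta is not in it.

No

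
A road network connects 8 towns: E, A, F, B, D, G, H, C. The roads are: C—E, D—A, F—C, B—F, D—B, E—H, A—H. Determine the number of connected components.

2

G is isolated — a component by itself.
Starting from A we can reach A, B, C, D, E, F, H. That is one component of size 7.
Total: 2 components.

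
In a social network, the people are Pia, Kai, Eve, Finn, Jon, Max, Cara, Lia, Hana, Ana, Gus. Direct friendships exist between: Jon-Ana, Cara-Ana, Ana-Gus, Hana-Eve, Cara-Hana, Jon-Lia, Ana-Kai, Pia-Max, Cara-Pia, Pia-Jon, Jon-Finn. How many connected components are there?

1

Starting from Ana we can reach Ana, Eve, Gus, Jon, Kai, Lia, Max, Pia, Cara, Finn, Hana. That is one component of size 11.
Total: 1 component.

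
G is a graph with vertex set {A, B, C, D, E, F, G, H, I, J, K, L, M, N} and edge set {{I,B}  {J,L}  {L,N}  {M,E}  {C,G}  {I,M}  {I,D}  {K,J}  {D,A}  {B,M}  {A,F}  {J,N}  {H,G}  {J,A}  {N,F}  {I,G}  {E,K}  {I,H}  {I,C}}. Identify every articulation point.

Removing I increases the component count from 1 to 2, so I is a cut vertex.
By contrast removing L leaves 1 component; it is not a cut vertex. No other vertex is a cut vertex either.

I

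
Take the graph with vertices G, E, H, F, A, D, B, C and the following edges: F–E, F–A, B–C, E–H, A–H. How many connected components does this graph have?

4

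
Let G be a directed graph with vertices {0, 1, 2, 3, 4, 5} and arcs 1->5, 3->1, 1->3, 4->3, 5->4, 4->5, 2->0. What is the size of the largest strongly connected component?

{1, 3, 4, 5} are all mutually reachable — one SCC of size 4.
{2} is an SCC by itself.
{0} is an SCC by itself.
The largest has 4 vertices.

4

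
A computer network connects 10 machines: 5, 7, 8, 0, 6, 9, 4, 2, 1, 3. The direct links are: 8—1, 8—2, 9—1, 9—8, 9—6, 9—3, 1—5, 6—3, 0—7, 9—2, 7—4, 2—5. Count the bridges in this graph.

The edges on the cycle 9-6-3-9 are not bridges since each lies on that cycle.
But removing 7—4 disconnects 7 from 4; removing 7—0 disconnects 7 from 0 — these are bridges.
That makes 2 bridges.

2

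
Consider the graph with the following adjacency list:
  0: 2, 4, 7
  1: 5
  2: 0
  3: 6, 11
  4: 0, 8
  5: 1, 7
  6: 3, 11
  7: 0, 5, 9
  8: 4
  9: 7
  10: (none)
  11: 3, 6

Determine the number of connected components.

3

10 is isolated — a component by itself.
Starting from 3 we can reach 3, 6, 11. That is one component of size 3.
Starting from 0 we can reach 0, 1, 2, 4, 5, 7, 8, 9. That is one component of size 8.
Total: 3 components.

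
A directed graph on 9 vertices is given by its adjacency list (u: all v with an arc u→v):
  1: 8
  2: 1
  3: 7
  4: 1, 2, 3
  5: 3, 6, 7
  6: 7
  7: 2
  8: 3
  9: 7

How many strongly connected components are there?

{1, 2, 3, 7, 8} are all mutually reachable — one SCC of size 5.
{9} is an SCC by itself.
{5} is an SCC by itself.
{6} is an SCC by itself.
{4} is an SCC by itself.
That gives 5 strongly connected components.

5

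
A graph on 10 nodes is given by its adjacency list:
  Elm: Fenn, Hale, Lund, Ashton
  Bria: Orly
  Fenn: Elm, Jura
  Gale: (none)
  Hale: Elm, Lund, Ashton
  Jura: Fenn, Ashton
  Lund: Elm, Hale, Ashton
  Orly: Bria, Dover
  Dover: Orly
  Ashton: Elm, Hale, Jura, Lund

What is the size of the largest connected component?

Gale is isolated — a component by itself.
Starting from Bria we can reach Bria, Orly, Dover. That is one component of size 3.
Starting from Elm we can reach Elm, Fenn, Hale, Jura, Lund, Ashton. That is one component of size 6.
The largest has 6 vertices.

6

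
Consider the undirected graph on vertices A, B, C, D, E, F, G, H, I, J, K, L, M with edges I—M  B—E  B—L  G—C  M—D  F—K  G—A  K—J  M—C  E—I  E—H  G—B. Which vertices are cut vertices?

Removing B increases the component count from 2 to 3, so B is a cut vertex.
Removing E increases the component count from 2 to 3, so E is a cut vertex.
Removing G increases the component count from 2 to 3, so G is a cut vertex.
Likewise K, M are cut vertices.
By contrast removing F leaves 2 components; it is not a cut vertex. No other vertex is a cut vertex either.

B, E, G, K, M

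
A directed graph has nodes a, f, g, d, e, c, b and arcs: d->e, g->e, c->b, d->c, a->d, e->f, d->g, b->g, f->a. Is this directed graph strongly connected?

Yes

From e we can reach every vertex (a, b, c, d, e, f, g), and every vertex can reach e (a, b, c, d, e, f, g). So the whole graph is one strongly connected component.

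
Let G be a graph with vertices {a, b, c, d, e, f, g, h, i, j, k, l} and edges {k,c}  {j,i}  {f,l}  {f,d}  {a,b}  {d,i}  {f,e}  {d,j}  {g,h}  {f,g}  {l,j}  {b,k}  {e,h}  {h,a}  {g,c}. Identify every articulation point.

f

Removing f increases the component count from 1 to 2, so f is a cut vertex.
By contrast removing j leaves 1 component; it is not a cut vertex. No other vertex is a cut vertex either.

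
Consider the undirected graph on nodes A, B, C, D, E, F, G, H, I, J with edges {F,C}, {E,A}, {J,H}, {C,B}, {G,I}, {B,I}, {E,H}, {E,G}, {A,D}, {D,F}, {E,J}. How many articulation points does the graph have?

1

Removing E increases the component count from 1 to 2, so E is a cut vertex.
By contrast removing H leaves 1 component; it is not a cut vertex. No other vertex is a cut vertex either.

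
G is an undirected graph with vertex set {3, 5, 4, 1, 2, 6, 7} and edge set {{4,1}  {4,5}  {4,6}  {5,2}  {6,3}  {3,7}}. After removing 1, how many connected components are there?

1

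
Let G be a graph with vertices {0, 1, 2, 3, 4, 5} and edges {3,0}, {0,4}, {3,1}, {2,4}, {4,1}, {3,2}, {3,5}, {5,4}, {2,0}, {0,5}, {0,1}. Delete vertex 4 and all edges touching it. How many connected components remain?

1

With 4 gone, the remaining components are: {0, 1, 2, 3, 5}.
That is 1 component.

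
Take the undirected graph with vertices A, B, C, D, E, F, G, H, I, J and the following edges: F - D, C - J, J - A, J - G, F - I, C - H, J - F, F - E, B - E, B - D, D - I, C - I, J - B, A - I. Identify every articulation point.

Removing C increases the component count from 1 to 2, so C is a cut vertex.
Removing J increases the component count from 1 to 2, so J is a cut vertex.
By contrast removing G leaves 1 component; it is not a cut vertex. No other vertex is a cut vertex either.

C, J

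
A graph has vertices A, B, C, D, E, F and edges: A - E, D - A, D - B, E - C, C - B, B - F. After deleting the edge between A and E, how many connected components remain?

A and E are still connected via A-D-B-C-E, so the component count stays at 1.

1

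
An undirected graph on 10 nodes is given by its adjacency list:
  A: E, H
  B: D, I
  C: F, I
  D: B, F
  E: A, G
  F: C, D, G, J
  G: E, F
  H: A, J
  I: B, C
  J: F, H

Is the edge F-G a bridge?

After removing F-G, the path F-J-H-A-E-G still connects them, so the edge is not a bridge.

No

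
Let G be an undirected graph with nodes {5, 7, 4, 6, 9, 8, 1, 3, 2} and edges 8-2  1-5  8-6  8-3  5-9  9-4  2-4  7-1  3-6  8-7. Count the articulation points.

1

Removing 8 increases the component count from 1 to 2, so 8 is a cut vertex.
By contrast removing 2 leaves 1 component; it is not a cut vertex. No other vertex is a cut vertex either.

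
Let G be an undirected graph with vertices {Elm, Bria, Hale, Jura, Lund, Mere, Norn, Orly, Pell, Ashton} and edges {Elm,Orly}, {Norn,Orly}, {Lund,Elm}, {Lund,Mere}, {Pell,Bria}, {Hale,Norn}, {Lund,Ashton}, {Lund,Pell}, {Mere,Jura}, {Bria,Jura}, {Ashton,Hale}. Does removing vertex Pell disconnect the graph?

Deleting Pell leaves 1 component (was 1) (its neighbors Bria, Lund remain connected to each other), so Pell is not a cut vertex.

No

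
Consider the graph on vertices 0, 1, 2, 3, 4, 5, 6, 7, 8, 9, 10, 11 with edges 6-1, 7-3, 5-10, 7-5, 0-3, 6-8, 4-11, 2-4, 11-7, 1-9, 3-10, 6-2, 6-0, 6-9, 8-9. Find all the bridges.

none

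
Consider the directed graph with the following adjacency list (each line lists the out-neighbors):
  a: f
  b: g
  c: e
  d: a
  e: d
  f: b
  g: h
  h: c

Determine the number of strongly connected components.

1

{a, b, c, d, e, f, g, h} are all mutually reachable — one SCC of size 8.
That gives 1 strongly connected component.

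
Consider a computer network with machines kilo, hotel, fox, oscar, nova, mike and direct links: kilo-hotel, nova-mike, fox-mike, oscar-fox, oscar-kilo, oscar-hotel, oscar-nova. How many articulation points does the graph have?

Removing oscar increases the component count from 1 to 2, so oscar is a cut vertex.
By contrast removing nova leaves 1 component; it is not a cut vertex. No other vertex is a cut vertex either.

1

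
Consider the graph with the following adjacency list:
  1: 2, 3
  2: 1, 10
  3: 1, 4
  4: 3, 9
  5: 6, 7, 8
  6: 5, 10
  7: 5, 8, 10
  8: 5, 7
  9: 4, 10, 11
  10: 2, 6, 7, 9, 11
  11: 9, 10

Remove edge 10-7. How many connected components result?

1

10 and 7 are still connected via 10-6-5-7, so the component count stays at 1.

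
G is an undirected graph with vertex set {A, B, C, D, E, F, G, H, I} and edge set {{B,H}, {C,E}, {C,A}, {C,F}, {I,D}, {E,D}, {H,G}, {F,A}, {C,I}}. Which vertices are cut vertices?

Removing C increases the component count from 2 to 3, so C is a cut vertex.
Removing H increases the component count from 2 to 3, so H is a cut vertex.
By contrast removing G leaves 2 components; it is not a cut vertex. No other vertex is a cut vertex either.

C, H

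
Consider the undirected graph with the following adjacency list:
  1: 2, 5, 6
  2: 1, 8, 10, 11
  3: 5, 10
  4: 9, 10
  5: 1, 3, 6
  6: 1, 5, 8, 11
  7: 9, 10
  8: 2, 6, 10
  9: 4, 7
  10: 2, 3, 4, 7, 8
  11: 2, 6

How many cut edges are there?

The edges on the cycle 10-4-9-7-10 are not bridges since each lies on that cycle.
Every edge lies on some cycle, so there are no bridges.

0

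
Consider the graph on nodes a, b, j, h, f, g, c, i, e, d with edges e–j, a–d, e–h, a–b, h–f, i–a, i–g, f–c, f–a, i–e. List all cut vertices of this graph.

Removing a increases the component count from 1 to 3, so a is a cut vertex.
Removing e increases the component count from 1 to 2, so e is a cut vertex.
Removing f increases the component count from 1 to 2, so f is a cut vertex.
Likewise i is a cut vertex.
By contrast removing b leaves 1 component; it is not a cut vertex. No other vertex is a cut vertex either.

a, e, f, i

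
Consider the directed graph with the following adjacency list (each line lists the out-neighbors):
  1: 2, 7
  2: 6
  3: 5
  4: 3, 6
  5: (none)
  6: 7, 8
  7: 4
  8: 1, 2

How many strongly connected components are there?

{1, 2, 4, 6, 7, 8} are all mutually reachable — one SCC of size 6.
{3} is an SCC by itself.
{5} is an SCC by itself.
That gives 3 strongly connected components.

3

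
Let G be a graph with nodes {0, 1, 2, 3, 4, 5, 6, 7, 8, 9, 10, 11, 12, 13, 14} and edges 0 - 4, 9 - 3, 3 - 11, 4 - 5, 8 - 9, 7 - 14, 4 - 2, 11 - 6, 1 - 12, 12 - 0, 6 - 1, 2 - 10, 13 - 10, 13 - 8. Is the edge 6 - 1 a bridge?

No

After removing 6 - 1, the path 6-11-3-9-8-13-10-2-4-0-12-1 still connects them, so the edge is not a bridge.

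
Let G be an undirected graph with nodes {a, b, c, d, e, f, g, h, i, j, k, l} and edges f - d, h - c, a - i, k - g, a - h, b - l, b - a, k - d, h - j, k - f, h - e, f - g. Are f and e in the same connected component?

No

The component containing f is {d, f, g, k}, and e is not in it.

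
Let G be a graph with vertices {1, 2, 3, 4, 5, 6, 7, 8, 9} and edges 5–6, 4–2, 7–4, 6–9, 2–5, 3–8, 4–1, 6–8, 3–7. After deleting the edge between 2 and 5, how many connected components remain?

1

2 and 5 are still connected via 2-4-7-3-8-6-5, so the component count stays at 1.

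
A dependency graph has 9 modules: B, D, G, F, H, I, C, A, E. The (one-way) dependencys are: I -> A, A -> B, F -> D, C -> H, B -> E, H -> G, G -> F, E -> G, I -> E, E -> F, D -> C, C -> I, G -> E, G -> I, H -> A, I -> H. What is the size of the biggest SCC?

9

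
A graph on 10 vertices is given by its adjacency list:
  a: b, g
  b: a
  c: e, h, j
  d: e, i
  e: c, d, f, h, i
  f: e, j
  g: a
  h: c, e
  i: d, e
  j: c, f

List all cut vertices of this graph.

Removing a increases the component count from 2 to 3, so a is a cut vertex.
Removing e increases the component count from 2 to 3, so e is a cut vertex.
By contrast removing f leaves 2 components; it is not a cut vertex. No other vertex is a cut vertex either.

a, e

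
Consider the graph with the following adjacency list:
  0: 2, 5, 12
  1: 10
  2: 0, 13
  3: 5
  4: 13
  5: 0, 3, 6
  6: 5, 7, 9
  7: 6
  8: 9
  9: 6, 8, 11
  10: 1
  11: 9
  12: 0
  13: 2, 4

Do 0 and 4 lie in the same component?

From 0 we can reach 0, 2, 3, 4, 5, 6, 7, 8, 9, 11, 12, 13, which includes 4.

Yes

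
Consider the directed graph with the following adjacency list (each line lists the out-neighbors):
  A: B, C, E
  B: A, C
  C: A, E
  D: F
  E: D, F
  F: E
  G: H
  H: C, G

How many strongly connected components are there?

3

{D, E, F} are all mutually reachable — one SCC of size 3.
{A, B, C} are all mutually reachable — one SCC of size 3.
{G, H} are all mutually reachable — one SCC of size 2.
That gives 3 strongly connected components.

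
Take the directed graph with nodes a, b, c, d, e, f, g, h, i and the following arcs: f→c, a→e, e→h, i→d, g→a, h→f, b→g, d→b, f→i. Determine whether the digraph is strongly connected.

No

There is no directed path from c to h, so the graph is not strongly connected.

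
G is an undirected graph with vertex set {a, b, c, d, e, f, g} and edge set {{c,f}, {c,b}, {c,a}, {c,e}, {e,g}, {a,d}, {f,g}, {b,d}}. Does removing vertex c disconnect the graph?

Yes

Deleting c raises the number of components from 1 to 2, so c is a cut vertex.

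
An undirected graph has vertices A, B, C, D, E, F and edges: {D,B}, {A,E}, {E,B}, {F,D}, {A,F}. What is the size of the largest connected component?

5

C is isolated — a component by itself.
Starting from A we can reach A, B, D, E, F. That is one component of size 5.
The largest has 5 vertices.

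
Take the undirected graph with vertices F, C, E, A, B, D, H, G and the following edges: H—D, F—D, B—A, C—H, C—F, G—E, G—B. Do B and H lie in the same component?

No

The component containing B is {A, B, E, G}, and H is not in it.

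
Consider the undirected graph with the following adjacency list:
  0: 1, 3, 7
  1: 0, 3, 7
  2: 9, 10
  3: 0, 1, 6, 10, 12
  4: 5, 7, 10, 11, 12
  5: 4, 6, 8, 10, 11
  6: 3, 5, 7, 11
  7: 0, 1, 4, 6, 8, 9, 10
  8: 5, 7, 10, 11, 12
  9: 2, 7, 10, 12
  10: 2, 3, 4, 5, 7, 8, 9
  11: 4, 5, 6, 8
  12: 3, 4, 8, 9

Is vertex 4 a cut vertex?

No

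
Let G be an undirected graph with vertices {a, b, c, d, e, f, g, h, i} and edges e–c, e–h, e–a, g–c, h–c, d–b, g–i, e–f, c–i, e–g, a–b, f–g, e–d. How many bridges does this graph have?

0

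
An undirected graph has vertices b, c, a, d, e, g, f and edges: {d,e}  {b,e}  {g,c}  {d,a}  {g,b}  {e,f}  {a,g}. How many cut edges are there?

2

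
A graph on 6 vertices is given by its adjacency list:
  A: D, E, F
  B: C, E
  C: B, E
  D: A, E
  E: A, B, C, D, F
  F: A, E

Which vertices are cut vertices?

Removing E increases the component count from 1 to 2, so E is a cut vertex.
By contrast removing C leaves 1 component; it is not a cut vertex. No other vertex is a cut vertex either.

E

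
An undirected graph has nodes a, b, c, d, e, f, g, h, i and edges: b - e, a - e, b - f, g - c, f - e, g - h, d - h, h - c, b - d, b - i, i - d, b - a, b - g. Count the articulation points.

1

Removing b increases the component count from 1 to 2, so b is a cut vertex.
By contrast removing i leaves 1 component; it is not a cut vertex. No other vertex is a cut vertex either.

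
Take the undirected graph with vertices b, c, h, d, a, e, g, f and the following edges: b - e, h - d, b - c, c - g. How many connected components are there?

4

f is isolated — a component by itself.
a is isolated — a component by itself.
Starting from d we can reach d, h. That is one component of size 2.
Starting from b we can reach b, c, e, g. That is one component of size 4.
Total: 4 components.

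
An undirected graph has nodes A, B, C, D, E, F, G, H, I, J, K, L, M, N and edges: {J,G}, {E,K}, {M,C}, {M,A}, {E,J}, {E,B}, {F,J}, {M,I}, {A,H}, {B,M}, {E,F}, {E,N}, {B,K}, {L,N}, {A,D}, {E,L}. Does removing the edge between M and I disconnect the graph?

Yes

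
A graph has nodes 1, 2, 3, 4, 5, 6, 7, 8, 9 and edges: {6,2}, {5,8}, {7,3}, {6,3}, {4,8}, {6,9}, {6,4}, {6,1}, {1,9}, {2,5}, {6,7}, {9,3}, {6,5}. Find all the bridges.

The edges on the cycle 6-7-3-6 are not bridges since each lies on that cycle.
Every edge lies on some cycle, so there are no bridges.

none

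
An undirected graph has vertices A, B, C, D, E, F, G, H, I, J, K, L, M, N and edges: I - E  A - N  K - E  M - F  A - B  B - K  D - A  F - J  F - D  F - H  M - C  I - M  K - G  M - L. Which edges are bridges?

The edges on the cycle I-M-F-D-A-B-K-E-I are not bridges since each lies on that cycle.
But removing H - F disconnects H from F; removing G - K disconnects G from K; removing F - J disconnects F from J; removing M - C disconnects M from C — these are bridges.
In total 6 edges are bridges.

A-N, C-M, F-H, F-J, G-K, L-M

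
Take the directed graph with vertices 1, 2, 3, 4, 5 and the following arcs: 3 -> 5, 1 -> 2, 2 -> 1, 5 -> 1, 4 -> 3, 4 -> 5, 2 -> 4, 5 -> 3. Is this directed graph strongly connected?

Yes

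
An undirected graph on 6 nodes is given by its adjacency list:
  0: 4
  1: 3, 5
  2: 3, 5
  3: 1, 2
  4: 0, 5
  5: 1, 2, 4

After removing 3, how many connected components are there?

With 3 gone, the remaining components are: {0, 1, 2, 4, 5}.
That is 1 component.

1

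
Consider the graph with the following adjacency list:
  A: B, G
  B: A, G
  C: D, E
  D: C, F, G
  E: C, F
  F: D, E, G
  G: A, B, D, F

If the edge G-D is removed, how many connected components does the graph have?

G and D are still connected via G-F-D, so the component count stays at 1.

1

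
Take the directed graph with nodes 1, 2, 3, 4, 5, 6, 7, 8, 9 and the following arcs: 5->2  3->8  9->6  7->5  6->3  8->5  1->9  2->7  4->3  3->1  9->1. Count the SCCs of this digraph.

{1, 3, 6, 9} are all mutually reachable — one SCC of size 4.
{2, 5, 7} are all mutually reachable — one SCC of size 3.
{4} is an SCC by itself.
{8} is an SCC by itself.
That gives 4 strongly connected components.

4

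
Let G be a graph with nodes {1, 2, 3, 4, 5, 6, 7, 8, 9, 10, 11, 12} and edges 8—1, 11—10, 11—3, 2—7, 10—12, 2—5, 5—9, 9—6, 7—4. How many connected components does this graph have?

3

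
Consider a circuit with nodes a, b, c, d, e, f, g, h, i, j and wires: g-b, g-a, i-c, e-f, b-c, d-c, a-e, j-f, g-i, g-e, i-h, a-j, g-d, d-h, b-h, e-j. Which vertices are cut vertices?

Removing g increases the component count from 1 to 2, so g is a cut vertex.
By contrast removing j leaves 1 component; it is not a cut vertex. No other vertex is a cut vertex either.

g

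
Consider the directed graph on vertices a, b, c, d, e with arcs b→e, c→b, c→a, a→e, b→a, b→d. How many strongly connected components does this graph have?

{d} is an SCC by itself.
{c} is an SCC by itself.
{e} is an SCC by itself.
{b} is an SCC by itself.
{a} is an SCC by itself.
That gives 5 strongly connected components.

5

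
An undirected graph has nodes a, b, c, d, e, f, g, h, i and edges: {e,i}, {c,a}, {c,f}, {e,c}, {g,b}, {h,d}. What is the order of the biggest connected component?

Starting from d we can reach d, h. That is one component of size 2.
Starting from b we can reach b, g. That is one component of size 2.
Starting from a we can reach a, c, e, f, i. That is one component of size 5.
The largest has 5 vertices.

5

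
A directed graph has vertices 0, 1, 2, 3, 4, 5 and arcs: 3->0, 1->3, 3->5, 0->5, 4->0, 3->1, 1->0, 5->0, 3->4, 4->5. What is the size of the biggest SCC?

{1, 3} are all mutually reachable — one SCC of size 2.
{0, 5} are all mutually reachable — one SCC of size 2.
{4} is an SCC by itself.
{2} is an SCC by itself.
The largest has 2 vertices.

2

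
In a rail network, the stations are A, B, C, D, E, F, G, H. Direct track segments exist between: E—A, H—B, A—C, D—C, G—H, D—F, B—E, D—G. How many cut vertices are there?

1

Removing D increases the component count from 1 to 2, so D is a cut vertex.
By contrast removing H leaves 1 component; it is not a cut vertex. No other vertex is a cut vertex either.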